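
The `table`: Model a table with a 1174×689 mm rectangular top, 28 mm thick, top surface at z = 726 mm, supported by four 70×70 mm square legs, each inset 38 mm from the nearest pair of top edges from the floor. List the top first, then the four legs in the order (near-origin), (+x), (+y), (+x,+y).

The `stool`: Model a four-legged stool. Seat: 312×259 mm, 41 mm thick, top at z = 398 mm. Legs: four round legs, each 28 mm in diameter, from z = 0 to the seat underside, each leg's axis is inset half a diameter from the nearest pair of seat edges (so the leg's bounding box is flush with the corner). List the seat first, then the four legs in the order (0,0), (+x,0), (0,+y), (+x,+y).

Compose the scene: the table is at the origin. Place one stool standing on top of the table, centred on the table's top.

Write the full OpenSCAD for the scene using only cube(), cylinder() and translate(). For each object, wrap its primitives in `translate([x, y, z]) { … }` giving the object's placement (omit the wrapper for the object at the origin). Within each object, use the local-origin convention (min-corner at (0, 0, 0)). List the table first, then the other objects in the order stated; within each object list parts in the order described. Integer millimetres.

translate([0, 0, 698]) cube([1174, 689, 28]);
translate([38, 38, 0]) cube([70, 70, 698]);
translate([1066, 38, 0]) cube([70, 70, 698]);
translate([38, 581, 0]) cube([70, 70, 698]);
translate([1066, 581, 0]) cube([70, 70, 698]);
translate([431, 215, 726]) {
  translate([0, 0, 357]) cube([312, 259, 41]);
  translate([14, 14, 0]) cylinder(h = 357, r = 14);
  translate([298, 14, 0]) cylinder(h = 357, r = 14);
  translate([14, 245, 0]) cylinder(h = 357, r = 14);
  translate([298, 245, 0]) cylinder(h = 357, r = 14);
}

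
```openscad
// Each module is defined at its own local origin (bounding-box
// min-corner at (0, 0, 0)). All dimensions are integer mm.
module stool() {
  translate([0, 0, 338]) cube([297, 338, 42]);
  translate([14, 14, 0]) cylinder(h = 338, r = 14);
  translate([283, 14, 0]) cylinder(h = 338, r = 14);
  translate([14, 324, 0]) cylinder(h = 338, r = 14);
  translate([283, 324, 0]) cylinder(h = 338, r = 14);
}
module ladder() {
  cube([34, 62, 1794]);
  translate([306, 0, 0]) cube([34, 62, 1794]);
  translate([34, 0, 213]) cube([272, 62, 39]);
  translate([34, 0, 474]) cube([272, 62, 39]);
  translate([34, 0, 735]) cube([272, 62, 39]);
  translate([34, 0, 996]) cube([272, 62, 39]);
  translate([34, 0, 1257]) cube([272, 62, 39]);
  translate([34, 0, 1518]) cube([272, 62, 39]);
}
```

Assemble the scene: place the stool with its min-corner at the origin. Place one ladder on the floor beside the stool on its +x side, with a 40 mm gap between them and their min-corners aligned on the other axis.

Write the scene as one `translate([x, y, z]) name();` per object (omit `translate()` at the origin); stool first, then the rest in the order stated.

stool();
translate([337, 0, 0]) ladder();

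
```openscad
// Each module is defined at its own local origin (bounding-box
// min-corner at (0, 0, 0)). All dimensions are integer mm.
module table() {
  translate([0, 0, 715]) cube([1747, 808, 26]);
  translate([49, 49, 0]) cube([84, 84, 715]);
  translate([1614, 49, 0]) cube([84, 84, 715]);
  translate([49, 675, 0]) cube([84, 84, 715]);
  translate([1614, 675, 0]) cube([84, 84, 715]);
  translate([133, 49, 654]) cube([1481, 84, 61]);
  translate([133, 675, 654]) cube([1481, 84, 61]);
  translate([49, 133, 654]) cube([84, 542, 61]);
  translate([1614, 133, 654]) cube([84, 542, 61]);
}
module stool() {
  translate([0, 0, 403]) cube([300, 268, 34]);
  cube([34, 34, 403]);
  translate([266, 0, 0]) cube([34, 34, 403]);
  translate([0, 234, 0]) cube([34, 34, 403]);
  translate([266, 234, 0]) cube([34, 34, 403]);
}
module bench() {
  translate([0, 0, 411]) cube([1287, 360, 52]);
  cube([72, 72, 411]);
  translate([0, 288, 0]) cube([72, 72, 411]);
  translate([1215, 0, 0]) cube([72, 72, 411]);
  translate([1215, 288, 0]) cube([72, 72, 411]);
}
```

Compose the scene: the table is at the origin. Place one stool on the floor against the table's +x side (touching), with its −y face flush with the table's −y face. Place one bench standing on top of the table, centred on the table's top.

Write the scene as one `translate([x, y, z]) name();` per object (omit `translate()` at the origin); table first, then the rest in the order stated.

table();
translate([1747, 0, 0]) stool();
translate([230, 224, 741]) bench();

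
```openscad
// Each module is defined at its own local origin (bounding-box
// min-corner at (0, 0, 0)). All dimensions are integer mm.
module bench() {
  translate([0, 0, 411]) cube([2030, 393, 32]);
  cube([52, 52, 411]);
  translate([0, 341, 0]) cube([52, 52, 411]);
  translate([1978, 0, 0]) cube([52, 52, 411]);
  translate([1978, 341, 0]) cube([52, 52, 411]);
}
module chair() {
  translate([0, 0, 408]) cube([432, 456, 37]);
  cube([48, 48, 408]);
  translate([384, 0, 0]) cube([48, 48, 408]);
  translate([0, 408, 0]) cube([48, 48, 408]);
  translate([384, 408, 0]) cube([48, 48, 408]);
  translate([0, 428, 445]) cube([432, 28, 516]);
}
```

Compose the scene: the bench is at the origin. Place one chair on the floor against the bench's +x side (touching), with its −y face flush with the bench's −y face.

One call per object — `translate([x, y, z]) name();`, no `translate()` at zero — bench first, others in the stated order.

bench();
translate([2030, 0, 0]) chair();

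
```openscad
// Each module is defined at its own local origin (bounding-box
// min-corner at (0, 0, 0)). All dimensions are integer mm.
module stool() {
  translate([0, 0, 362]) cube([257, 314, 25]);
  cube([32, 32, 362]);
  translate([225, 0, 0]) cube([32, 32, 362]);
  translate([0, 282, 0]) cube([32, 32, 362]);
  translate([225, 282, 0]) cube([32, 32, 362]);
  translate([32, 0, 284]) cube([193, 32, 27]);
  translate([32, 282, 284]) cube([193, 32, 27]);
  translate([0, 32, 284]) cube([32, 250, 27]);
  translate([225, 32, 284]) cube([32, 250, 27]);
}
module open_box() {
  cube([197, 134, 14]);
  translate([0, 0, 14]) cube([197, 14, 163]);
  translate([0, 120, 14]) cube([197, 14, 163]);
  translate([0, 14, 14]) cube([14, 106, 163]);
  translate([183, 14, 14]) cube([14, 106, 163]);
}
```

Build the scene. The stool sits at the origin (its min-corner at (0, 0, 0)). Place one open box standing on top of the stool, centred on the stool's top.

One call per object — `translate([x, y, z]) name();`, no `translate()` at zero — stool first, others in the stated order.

stool();
translate([30, 90, 387]) open_box();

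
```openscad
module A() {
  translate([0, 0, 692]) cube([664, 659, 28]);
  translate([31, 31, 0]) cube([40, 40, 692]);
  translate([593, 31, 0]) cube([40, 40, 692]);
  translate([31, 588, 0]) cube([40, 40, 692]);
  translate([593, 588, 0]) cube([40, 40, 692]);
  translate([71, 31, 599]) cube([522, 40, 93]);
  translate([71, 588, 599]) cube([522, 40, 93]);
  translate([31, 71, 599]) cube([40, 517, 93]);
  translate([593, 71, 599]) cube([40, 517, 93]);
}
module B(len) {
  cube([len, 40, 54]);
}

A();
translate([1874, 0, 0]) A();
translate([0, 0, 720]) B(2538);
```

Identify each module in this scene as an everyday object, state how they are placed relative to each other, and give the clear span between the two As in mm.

Second table starts at x = 1874; first ends at x = 664; clear span = 1874 − 664 = 1210 mm.

A is a table. B is a beam. A beam spans the tops of two tables. The clear span between the two tables is 1210 mm.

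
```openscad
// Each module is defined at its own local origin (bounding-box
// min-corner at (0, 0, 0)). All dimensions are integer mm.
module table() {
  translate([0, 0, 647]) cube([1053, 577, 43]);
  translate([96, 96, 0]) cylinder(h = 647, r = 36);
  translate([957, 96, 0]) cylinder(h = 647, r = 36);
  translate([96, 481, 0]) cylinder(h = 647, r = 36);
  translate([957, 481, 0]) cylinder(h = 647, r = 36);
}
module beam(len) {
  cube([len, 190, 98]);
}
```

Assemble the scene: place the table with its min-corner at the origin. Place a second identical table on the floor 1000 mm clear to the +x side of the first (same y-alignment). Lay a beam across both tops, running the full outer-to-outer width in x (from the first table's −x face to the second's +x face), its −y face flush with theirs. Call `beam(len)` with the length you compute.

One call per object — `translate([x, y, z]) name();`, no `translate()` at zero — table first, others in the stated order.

table();
translate([2053, 0, 0]) table();
translate([0, 0, 690]) beam(3106);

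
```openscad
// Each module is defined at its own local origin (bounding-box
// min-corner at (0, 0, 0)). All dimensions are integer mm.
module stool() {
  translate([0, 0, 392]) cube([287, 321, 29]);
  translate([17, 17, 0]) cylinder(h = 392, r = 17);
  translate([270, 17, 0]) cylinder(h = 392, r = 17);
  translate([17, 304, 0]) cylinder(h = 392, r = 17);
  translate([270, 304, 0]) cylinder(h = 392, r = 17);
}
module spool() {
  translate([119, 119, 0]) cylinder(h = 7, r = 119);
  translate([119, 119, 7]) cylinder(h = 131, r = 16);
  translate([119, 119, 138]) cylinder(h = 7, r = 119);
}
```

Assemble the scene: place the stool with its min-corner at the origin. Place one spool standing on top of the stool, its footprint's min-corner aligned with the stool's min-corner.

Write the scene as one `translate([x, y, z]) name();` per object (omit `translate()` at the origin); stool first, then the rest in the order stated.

stool();
translate([0, 0, 421]) spool();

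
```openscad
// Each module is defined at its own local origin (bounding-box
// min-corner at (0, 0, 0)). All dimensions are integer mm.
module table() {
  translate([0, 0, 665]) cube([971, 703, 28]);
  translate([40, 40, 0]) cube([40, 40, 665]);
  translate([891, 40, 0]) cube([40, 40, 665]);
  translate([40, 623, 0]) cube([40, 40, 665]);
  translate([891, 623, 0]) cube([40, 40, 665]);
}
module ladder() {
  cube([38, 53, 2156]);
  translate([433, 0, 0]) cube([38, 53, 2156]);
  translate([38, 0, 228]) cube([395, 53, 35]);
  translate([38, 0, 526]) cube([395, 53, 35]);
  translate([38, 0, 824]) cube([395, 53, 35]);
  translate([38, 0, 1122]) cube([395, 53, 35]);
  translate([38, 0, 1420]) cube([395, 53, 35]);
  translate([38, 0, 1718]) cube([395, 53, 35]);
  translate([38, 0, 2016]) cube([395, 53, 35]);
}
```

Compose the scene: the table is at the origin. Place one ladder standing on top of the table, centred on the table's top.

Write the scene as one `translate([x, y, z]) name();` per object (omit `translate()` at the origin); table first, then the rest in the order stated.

table();
translate([250, 325, 693]) ladder();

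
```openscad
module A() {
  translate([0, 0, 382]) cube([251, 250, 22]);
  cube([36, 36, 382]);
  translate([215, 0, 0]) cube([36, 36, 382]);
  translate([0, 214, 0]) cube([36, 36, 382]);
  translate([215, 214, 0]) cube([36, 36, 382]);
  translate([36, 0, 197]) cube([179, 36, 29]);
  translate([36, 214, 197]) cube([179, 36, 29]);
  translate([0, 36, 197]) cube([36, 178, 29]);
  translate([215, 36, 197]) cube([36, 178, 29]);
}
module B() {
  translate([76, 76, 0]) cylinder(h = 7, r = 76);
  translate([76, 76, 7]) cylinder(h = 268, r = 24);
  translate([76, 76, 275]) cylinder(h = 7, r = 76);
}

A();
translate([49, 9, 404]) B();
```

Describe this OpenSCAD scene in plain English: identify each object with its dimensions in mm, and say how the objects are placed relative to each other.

A is a simple wooden stool: a rectangular seat 251 mm (x) by 250 mm (y), 22 mm thick, top face at z = 404 mm, on four square legs, each 36×36 mm in cross-section. The legs rest on z = 0, each flush with a corner of the seat. Four stretchers, 36 mm wide and 29 mm tall, connect adjacent legs with their undersides at z = 197 mm, each running between the inner faces of the legs it joins and aligned with the legs' outer faces on the other axis.

B is a spool: two coaxial disc flanges of radius 76 mm and thickness 7 mm, joined by a core cylinder of radius 24 mm and height 268 mm. The lower flange rests on z = 0 and the three cylinders share a vertical axis.

The spool is on top of the stool.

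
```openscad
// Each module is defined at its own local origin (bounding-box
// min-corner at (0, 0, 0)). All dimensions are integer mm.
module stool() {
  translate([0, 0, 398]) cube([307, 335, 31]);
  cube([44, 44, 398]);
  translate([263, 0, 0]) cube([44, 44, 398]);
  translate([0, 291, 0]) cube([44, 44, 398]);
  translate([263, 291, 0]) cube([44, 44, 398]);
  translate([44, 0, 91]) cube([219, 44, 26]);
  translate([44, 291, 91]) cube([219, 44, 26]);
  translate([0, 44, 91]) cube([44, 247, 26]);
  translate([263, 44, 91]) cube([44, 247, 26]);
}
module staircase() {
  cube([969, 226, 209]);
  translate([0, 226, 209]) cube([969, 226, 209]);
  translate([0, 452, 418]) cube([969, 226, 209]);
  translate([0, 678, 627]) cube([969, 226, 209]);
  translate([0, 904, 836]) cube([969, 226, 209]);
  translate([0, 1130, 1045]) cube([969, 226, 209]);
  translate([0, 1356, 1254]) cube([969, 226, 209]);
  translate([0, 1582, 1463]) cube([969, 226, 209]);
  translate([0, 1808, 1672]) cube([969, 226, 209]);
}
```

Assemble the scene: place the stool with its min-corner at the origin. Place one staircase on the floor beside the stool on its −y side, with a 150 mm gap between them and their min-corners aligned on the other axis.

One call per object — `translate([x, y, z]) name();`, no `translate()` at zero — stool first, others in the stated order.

stool();
translate([0, -2184, 0]) staircase();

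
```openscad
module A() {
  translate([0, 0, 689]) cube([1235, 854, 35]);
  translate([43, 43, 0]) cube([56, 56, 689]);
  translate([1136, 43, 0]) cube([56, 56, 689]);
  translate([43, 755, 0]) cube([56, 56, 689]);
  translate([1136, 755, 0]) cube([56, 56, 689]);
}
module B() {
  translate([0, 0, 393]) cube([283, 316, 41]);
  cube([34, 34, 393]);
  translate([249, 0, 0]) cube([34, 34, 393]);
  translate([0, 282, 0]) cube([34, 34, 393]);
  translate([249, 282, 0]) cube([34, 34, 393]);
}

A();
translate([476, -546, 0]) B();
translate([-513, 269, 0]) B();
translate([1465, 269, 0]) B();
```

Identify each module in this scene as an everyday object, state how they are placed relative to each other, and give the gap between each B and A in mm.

Each stool's nearest face is 230 mm from the table's bounding box.

A is a table. B is a stool. Three stools sit around the table at the −y, −x, +x sides. The gap between each stool and the table is 230 mm.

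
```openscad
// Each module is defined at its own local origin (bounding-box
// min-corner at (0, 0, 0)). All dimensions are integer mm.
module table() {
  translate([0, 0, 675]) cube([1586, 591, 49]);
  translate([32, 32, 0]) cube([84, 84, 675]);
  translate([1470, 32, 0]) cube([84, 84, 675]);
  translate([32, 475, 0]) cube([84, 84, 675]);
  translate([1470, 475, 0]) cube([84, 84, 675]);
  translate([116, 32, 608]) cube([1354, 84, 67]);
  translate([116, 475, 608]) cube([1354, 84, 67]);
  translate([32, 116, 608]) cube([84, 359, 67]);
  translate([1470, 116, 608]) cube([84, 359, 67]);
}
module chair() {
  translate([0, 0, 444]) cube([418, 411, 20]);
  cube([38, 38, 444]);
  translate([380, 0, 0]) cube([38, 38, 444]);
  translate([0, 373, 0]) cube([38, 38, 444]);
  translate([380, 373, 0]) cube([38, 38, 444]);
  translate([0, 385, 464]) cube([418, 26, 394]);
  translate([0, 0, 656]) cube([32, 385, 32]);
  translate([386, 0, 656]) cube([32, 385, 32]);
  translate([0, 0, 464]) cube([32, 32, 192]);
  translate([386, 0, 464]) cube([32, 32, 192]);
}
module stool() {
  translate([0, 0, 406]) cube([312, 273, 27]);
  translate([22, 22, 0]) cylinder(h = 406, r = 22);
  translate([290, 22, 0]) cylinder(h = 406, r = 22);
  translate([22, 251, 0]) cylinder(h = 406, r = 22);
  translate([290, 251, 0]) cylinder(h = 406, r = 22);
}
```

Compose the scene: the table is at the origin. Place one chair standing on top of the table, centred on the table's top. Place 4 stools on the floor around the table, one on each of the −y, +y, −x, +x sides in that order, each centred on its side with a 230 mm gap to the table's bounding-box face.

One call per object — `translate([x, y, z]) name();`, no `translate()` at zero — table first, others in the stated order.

table();
translate([584, 90, 724]) chair();
translate([637, -503, 0]) stool();
translate([637, 821, 0]) stool();
translate([-542, 159, 0]) stool();
translate([1816, 159, 0]) stool();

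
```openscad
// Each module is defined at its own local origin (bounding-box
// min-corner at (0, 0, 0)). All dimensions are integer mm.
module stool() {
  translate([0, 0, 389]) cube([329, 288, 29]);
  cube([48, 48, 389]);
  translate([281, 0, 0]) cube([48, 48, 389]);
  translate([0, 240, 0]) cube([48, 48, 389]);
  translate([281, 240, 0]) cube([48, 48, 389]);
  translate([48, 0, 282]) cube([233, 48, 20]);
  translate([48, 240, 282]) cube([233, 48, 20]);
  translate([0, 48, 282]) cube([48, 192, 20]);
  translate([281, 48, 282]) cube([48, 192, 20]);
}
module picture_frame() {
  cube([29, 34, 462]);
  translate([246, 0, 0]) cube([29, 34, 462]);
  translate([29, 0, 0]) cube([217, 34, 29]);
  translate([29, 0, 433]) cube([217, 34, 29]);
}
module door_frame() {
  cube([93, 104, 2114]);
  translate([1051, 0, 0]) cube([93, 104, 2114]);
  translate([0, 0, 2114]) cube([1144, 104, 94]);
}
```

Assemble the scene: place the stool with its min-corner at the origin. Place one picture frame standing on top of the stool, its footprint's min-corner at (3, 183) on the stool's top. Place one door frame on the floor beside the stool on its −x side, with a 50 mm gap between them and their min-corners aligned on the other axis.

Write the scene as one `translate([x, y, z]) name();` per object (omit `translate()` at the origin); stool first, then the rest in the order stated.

stool();
translate([3, 183, 418]) picture_frame();
translate([-1194, 0, 0]) door_frame();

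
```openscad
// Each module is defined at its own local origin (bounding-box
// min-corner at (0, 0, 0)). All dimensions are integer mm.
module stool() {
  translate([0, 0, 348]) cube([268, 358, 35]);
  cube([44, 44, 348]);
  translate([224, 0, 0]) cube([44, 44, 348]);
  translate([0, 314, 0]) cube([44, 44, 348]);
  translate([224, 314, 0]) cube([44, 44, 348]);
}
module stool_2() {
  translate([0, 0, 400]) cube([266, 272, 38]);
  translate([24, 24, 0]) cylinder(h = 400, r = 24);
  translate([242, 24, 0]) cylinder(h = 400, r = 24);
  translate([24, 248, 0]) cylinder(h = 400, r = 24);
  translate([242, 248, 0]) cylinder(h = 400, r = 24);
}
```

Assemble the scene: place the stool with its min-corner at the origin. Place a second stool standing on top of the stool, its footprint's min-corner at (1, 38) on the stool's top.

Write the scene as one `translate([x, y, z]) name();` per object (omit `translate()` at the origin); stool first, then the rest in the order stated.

stool();
translate([1, 38, 383]) stool_2();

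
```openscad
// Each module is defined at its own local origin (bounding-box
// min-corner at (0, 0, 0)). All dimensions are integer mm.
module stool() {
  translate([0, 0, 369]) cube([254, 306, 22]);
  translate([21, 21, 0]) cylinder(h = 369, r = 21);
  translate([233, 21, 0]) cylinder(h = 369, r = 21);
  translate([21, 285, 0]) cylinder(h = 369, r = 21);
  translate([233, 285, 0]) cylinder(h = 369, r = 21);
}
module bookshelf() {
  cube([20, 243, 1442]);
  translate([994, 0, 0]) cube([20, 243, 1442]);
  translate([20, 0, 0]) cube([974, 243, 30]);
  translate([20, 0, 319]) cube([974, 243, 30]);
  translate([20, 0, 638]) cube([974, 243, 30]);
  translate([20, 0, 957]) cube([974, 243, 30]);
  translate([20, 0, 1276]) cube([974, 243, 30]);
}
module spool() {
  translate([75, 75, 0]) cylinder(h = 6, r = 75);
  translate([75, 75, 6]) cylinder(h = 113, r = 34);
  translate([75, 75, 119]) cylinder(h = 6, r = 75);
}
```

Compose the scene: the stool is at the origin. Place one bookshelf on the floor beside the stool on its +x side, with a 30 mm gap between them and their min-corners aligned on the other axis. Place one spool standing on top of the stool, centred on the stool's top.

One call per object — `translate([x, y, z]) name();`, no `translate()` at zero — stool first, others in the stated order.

stool();
translate([284, 0, 0]) bookshelf();
translate([52, 78, 391]) spool();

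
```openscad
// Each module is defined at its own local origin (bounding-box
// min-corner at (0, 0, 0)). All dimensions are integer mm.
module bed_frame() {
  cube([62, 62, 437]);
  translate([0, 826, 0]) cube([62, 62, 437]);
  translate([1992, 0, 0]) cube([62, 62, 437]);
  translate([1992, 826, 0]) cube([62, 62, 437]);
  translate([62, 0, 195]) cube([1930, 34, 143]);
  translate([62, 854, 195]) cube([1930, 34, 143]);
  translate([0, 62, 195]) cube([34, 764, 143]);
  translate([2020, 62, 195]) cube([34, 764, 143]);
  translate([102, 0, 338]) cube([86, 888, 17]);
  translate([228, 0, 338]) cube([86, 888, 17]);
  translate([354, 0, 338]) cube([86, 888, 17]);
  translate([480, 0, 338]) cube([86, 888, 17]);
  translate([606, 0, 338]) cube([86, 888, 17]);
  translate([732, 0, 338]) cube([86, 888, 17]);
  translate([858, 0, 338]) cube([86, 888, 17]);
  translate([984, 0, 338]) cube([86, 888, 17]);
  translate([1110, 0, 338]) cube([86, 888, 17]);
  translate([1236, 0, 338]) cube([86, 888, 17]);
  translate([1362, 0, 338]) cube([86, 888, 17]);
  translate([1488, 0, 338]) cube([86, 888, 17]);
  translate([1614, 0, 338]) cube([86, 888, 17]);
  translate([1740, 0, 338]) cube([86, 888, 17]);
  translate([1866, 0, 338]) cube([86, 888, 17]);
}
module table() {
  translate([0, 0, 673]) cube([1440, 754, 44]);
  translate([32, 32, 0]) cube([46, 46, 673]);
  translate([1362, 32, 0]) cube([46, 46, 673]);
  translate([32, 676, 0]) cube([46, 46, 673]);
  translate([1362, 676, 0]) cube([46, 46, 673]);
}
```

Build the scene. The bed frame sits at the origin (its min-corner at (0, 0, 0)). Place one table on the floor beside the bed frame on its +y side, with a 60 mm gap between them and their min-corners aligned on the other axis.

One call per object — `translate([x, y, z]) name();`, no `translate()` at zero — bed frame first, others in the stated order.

bed_frame();
translate([0, 948, 0]) table();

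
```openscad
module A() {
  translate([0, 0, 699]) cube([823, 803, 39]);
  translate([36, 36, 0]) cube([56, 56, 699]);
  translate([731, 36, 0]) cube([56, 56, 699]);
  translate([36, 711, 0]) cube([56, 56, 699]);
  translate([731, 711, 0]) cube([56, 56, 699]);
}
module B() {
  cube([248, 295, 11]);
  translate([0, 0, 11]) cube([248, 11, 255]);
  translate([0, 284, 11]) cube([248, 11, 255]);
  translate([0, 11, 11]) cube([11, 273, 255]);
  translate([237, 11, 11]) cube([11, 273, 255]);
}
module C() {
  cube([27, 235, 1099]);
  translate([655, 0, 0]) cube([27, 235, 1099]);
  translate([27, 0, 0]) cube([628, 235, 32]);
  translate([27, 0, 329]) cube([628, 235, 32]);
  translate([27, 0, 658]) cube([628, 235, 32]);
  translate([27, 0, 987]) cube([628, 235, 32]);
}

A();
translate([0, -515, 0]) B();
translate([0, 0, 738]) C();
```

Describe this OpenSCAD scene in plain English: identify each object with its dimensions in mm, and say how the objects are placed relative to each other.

A is a table with a 823×803 mm rectangular top, 39 mm thick, top surface at z = 738 mm, supported by four 56×56 mm square legs, each inset 36 mm from the nearest pair of top edges, running from the floor.

B is an open-topped rectangular box: outside dimensions 248×295×266 mm, with a uniform wall and base thickness of 11 mm. The base is a full 248×295 slab on the floor; four walls sit on top of the base. The front and back walls (the −y and +y sides) span the full width; the two side walls fit between them.

C is a bookshelf 682 mm wide overall, 235 mm deep and 1099 mm tall. The two sides are 27 mm thick vertical panels. 4 horizontal shelves of 32 mm thickness span between the inner faces of the sides; the lowest shelf sits on the floor and shelves are stacked with a clear vertical gap of 297 mm between each pair.

The open box is on the floor beside the table on its −y side. The bookshelf is on top of the table.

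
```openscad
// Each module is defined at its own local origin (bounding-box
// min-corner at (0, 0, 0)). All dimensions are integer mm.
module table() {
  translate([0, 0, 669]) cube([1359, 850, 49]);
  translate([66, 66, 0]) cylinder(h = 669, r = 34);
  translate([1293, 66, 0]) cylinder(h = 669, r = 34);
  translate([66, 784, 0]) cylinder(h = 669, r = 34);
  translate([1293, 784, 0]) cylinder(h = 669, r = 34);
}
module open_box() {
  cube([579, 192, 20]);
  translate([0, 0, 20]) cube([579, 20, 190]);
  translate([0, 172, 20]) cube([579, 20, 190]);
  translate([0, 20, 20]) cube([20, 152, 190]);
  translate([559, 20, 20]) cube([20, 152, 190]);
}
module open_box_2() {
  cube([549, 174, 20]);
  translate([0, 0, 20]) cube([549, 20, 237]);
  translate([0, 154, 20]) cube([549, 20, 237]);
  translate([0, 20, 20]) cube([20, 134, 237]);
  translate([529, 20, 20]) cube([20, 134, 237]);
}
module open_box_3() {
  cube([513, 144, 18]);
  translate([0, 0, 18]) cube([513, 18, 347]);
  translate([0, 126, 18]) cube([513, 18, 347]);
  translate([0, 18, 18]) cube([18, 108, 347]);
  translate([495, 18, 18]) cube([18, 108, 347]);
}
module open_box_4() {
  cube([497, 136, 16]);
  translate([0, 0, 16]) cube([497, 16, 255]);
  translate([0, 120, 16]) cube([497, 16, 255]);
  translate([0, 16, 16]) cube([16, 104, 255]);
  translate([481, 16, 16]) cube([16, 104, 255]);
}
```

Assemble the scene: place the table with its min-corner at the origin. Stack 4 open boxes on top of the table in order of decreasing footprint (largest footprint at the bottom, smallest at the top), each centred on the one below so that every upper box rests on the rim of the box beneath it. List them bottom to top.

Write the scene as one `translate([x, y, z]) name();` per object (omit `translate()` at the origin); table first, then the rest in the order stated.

table();
translate([390, 329, 718]) open_box();
translate([405, 338, 928]) open_box_2();
translate([423, 353, 1185]) open_box_3();
translate([431, 357, 1550]) open_box_4();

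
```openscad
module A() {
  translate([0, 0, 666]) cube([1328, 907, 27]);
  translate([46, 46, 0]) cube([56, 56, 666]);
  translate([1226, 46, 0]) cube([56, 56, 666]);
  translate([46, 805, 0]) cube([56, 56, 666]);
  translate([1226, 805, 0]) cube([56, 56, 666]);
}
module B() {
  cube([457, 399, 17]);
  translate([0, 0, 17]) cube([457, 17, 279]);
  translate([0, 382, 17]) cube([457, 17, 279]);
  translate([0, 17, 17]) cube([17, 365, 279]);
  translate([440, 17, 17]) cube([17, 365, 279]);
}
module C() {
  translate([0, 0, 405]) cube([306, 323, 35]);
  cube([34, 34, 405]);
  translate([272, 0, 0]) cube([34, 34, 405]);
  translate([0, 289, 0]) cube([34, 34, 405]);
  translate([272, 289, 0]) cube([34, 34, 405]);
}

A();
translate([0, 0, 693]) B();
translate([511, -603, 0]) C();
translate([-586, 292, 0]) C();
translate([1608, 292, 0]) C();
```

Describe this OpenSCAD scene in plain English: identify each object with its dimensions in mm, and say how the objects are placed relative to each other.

A is a table: top 1328 mm (x) × 907 mm (y), 27 mm thick, upper face at z = 693 mm, on four 56×56 mm square legs, each inset 46 mm from the nearest pair of top edges, running from z = 0 to the bottom of the top.

B is an open-topped rectangular box: outside dimensions 457×399×296 mm, with a uniform wall and base thickness of 17 mm. The base is a full 457×399 slab on the floor; four walls sit on top of the base. The front and back walls (the −y and +y sides) span the full width; the two side walls fit between them.

C is a four-legged stool. The seat is a 306×323×35 mm slab whose top surface is at z = 440 mm; four square legs, each 34×34 mm in cross-section, run from the floor (z = 0) to the underside of the seat, each flush with a corner of the seat.

The open box is on top of the table. Three stools sit around the table at the −y, −x, +x sides.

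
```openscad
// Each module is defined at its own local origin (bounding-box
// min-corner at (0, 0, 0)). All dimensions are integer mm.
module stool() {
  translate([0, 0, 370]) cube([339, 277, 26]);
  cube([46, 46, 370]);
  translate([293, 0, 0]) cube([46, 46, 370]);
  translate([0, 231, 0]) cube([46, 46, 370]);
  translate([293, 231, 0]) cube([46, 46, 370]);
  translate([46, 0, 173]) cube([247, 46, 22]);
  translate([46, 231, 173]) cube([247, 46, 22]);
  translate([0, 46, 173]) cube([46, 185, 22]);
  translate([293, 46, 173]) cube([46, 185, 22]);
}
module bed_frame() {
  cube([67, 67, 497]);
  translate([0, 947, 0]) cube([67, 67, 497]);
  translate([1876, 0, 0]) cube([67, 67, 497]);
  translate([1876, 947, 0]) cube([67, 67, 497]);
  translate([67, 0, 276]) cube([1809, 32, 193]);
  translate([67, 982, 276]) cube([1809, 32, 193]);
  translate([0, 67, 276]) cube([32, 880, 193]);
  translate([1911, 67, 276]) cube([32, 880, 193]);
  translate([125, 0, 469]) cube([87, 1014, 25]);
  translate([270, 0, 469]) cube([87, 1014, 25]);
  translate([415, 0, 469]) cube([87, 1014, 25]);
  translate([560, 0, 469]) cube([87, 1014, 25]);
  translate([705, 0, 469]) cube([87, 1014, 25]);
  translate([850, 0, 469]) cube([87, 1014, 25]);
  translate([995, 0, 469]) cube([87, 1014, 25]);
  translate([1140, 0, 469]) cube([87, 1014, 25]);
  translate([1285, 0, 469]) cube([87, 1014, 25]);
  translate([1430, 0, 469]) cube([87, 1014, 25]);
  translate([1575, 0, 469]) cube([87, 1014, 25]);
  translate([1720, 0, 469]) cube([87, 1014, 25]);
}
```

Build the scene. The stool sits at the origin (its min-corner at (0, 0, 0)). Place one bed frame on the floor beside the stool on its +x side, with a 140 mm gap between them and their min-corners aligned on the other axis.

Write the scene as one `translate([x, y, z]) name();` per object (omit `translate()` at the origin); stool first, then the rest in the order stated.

stool();
translate([479, 0, 0]) bed_frame();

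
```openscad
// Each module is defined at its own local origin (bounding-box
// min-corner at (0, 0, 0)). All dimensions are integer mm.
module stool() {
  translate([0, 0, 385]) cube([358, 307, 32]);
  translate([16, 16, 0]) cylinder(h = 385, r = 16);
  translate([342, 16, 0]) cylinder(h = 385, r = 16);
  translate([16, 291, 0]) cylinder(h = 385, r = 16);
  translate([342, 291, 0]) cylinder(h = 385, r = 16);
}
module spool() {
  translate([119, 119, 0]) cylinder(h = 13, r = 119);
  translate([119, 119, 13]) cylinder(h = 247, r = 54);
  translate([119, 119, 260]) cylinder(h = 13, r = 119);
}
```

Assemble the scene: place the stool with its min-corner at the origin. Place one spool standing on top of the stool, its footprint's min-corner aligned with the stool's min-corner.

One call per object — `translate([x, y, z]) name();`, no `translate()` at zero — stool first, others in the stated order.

stool();
translate([0, 0, 417]) spool();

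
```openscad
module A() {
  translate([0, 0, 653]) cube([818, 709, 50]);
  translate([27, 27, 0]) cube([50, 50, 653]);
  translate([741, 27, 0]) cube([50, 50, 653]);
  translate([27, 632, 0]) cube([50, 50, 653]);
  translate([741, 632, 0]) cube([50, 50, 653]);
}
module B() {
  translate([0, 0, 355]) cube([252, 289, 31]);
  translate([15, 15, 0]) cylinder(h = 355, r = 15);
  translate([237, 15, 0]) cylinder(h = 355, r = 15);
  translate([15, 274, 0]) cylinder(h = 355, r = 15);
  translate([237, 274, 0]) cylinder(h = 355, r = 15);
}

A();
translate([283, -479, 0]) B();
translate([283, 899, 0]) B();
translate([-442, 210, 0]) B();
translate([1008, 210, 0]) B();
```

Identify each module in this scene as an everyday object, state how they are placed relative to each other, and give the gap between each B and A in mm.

Each stool's nearest face is 190 mm from the table's bounding box.

A is a table. B is a stool. Four stools sit around the table at the −y, +y, −x, +x sides. The gap between each stool and the table is 190 mm.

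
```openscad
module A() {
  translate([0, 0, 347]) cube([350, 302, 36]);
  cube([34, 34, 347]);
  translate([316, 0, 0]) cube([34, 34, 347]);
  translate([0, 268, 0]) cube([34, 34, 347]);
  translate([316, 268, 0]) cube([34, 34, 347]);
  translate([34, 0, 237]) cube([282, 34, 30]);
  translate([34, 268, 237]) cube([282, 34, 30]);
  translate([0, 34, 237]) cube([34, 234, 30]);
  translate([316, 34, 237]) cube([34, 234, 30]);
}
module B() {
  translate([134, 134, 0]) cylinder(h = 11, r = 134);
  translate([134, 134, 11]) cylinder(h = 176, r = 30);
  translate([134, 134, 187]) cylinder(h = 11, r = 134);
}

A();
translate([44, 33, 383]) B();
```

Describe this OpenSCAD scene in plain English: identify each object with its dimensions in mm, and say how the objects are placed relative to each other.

A is a four-legged stool. The seat is a 350×302×36 mm slab whose top surface is at z = 383 mm; four square legs, each 34×34 mm in cross-section, run from the floor (z = 0) to the underside of the seat, each flush with a corner of the seat. Four stretchers, 34 mm wide and 30 mm tall, connect adjacent legs with their undersides at z = 237 mm, each running between the inner faces of the legs it joins and aligned with the legs' outer faces on the other axis.

B is a spool: two coaxial disc flanges of radius 134 mm and thickness 11 mm, joined by a core cylinder of radius 30 mm and height 176 mm. The lower flange rests on z = 0 and the three cylinders share a vertical axis.

The spool is on top of the stool.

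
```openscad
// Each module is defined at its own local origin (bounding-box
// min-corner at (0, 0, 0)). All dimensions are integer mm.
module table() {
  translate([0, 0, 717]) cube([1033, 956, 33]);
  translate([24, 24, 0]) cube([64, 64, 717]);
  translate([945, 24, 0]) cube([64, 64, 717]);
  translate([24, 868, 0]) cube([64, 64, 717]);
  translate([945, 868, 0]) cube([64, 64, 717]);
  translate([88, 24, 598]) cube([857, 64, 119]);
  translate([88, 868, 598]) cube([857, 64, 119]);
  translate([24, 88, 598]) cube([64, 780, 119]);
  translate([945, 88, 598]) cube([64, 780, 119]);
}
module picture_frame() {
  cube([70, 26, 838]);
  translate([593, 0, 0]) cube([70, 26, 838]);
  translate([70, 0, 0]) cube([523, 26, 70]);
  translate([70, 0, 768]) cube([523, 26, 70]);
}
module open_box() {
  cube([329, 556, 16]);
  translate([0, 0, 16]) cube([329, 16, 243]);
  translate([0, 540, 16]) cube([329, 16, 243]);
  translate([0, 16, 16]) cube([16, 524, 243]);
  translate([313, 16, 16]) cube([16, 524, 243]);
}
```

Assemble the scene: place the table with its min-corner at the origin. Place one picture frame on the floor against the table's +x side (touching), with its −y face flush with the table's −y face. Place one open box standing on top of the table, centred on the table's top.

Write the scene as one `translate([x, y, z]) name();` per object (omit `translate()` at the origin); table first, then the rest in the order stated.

table();
translate([1033, 0, 0]) picture_frame();
translate([352, 200, 750]) open_box();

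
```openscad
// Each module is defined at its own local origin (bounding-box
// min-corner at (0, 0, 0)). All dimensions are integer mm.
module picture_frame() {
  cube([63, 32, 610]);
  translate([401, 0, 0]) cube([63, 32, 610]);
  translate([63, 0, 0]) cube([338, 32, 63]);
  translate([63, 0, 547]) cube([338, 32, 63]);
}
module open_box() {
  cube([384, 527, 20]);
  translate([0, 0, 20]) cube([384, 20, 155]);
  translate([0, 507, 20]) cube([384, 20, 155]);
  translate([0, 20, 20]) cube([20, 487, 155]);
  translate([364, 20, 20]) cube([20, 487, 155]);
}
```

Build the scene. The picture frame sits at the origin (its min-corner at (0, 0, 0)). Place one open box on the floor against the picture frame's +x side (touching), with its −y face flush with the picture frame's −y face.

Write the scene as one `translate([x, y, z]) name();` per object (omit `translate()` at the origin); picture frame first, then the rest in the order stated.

picture_frame();
translate([464, 0, 0]) open_box();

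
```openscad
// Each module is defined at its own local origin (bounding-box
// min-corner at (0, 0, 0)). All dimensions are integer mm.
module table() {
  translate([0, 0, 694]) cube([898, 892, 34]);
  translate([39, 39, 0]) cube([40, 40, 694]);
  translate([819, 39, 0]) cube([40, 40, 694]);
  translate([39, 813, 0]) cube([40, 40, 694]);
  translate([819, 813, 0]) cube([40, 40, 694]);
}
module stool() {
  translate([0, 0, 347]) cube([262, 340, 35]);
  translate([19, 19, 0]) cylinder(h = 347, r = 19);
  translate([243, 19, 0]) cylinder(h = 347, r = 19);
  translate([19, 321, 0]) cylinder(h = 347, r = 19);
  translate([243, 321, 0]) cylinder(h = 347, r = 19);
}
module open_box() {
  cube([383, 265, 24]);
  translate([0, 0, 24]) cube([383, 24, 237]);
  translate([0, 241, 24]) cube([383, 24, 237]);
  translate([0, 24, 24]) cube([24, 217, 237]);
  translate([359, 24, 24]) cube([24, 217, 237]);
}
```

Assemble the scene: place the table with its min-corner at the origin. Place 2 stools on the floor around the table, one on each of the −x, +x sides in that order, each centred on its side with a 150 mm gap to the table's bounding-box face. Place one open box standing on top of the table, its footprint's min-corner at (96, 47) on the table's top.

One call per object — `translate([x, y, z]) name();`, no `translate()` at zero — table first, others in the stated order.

table();
translate([-412, 276, 0]) stool();
translate([1048, 276, 0]) stool();
translate([96, 47, 728]) open_box();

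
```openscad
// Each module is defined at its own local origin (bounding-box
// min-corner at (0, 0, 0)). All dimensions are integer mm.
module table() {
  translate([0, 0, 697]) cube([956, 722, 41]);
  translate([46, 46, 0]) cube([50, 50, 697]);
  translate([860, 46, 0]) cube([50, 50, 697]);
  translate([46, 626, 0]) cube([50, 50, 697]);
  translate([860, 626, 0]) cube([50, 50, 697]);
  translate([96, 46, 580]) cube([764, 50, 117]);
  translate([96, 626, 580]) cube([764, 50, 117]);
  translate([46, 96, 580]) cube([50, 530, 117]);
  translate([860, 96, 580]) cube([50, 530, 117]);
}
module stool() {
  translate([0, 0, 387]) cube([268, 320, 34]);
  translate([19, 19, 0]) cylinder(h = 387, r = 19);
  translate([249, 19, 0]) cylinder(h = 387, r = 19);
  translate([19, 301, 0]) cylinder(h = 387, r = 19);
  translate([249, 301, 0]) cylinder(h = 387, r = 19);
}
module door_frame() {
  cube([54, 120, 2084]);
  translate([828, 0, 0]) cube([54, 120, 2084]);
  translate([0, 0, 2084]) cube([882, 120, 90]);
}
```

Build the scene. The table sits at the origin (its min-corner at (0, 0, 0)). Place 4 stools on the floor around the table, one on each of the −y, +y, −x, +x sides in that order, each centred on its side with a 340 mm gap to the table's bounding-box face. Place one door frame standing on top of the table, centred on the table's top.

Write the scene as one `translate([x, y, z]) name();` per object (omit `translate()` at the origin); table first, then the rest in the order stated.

table();
translate([344, -660, 0]) stool();
translate([344, 1062, 0]) stool();
translate([-608, 201, 0]) stool();
translate([1296, 201, 0]) stool();
translate([37, 301, 738]) door_frame();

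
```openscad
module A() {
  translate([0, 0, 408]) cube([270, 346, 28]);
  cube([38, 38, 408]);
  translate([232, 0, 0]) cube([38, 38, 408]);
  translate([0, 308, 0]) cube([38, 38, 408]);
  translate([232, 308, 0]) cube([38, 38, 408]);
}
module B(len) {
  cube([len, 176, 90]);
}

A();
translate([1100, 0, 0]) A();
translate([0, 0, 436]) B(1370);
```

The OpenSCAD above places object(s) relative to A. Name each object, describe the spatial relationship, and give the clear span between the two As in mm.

Second stool starts at x = 1100; first ends at x = 270; clear span = 1100 − 270 = 830 mm.

A is a stool. B is a beam. A beam spans the tops of two stools. The clear span between the two stools is 830 mm.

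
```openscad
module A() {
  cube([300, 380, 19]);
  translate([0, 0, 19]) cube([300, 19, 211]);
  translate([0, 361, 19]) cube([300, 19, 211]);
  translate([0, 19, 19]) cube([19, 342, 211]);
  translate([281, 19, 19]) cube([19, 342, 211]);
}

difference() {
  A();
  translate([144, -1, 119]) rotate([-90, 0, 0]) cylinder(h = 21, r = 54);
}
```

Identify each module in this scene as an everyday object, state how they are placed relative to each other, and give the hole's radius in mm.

A is an open box. The open box has a circular hole through its front wall. The hole's radius is 54 mm.

The subtracted cylinder has r = 54 mm.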